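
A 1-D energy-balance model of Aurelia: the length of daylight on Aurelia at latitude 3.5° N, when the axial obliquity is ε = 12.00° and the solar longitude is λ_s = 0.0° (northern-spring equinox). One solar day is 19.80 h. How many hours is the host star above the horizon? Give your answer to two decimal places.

Solar declination: sin δ = sin ε · sin λ_s = sin 12.00° × sin 0.0° = 0.00000, so δ = +0.000°.
cos H₀ = −tan φ · tan δ = −tan(+3.5°) × tan(+0.000°) = -0.0000, so H₀ = 1.5708 rad = 90.00°.
Daylight = 2H₀/(2π) × 19.80 h = (1.5708/π) × 19.80 = 9.90 h.

9.90 h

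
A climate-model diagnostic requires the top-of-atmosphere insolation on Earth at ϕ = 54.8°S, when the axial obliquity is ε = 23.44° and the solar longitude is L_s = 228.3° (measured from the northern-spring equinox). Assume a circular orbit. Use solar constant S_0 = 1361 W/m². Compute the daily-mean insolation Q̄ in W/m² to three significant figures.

Q̄ ≈ 427 W/m²

Solar declination: sin δ = sin ε · sin L_s = sin 23.44° × sin 228.3° = -0.29700, so δ = -17.278°.
cos h₀ = −tan(-54.8°) tan(-17.278°) = -0.4409, h₀ = 2.0274 rad.
Bracket: h₀ sin ϕ sin δ + cos ϕ cos δ sin h₀ = 2.0274×-0.81714×-0.29700 + 0.57643×0.95488×0.89754 = 0.492031 + 0.494025 = 0.986056.
Q̄ = (S_0/π) × [bracket] = (1361/π) × 0.986056 = 427.2 W/m².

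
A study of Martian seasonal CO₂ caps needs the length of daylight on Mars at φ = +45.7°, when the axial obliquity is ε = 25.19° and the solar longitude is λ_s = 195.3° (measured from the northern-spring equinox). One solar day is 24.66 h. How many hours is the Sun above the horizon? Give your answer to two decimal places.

11.42 h

Solar declination: sin δ = sin ε · sin λ_s = sin 25.19° × sin 195.3° = -0.11231, so δ = -6.448°.
cos H₀ = −tan φ · tan δ = −tan(+45.7°) × tan(-6.448°) = 0.1158, so H₀ = 1.4547 rad = 83.35°.
Daylight = 2H₀/(2π) × 24.66 h = (1.4547/π) × 24.66 = 11.42 h.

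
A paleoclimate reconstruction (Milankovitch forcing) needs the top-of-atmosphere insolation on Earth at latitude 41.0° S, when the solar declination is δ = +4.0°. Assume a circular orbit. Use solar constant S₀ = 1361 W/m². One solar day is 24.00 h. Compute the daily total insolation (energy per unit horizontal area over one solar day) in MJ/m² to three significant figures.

25.5 MJ/m²

cos H₀ = −tan(-41.0°) tan(+4.000°) = 0.0608, H₀ = 1.5100 rad.
Bracket: H₀ sin φ sin δ + cos φ cos δ sin H₀ = 1.5100×-0.65606×0.06976 + 0.75471×0.99756×0.99815 = -0.069108 + 0.751476 = 0.682368.
Q̄ = (S₀/π) × [bracket] = (1361/π) × 0.682368 = 295.62 W/m².
Daily total = Q̄ × 24.00 h × 3600 s/h = 295.62 × 24.00 × 3600 / 10⁶ = 25.54 MJ/m².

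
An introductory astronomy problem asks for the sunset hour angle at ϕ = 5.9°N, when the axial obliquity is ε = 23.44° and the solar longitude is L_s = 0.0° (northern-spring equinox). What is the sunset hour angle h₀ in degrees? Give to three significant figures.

Solar declination: sin δ = sin ε · sin L_s = sin 23.44° × sin 0.0° = 0.00000, so δ = +0.000°.
cos h₀ = −tan ϕ · tan δ = −tan(+5.9°) × tan(+0.000°) = -0.0000, so h₀ = 1.5708 rad = 90.00°.

h₀ = 90.0°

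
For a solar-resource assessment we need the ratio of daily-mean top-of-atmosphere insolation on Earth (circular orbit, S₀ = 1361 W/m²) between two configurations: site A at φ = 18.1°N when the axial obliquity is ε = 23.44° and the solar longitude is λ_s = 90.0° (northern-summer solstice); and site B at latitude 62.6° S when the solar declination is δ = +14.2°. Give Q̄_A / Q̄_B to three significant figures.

— Configuration A (φ=+18.1°):
Solar declination: sin δ = sin ε · sin λ_s = sin 23.44° × sin 90.0° = 0.39779, so δ = +23.440°.
cos H₀ = −tan(+18.1°) tan(+23.440°) = -0.1417, H₀ = 1.7130 rad.
Bracket: H₀ sin φ sin δ + cos φ cos δ sin H₀ = 1.7130×0.31068×0.39779 + 0.95052×0.91748×0.98991 = 0.211702 + 0.863284 = 1.074986.
Q̄ = (S₀/π) × [bracket] = (1361/π) × 1.074986 = 465.71 W/m².
— Configuration B (φ=-62.6°):
cos H₀ = −tan(-62.6°) tan(+14.200°) = 0.4882, H₀ = 1.0608 rad.
Bracket: H₀ sin φ sin δ + cos φ cos δ sin H₀ = 1.0608×-0.88782×0.24531 + 0.46020×0.96945×0.87275 = -0.231033 + 0.389369 = 0.158336.
Q̄ = (S₀/π) × [bracket] = (1361/π) × 0.158336 = 68.594 W/m².
Ratio Q̄_A / Q̄_B = 465.71 / 68.594 = 6.789.

Q̄_A / Q̄_B ≈ 6.79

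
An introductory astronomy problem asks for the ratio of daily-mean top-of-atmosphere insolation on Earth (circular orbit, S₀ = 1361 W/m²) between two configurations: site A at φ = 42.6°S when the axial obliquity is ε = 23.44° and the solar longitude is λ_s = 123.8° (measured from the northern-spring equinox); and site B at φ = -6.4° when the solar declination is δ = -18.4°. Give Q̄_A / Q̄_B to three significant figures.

— Configuration A (φ=-42.6°):
Solar declination: sin δ = sin ε · sin λ_s = sin 23.44° × sin 123.8° = 0.33056, so δ = +19.303°.
cos H₀ = −tan(-42.6°) tan(+19.303°) = 0.3221, H₀ = 1.2429 rad.
Bracket: H₀ sin φ sin δ + cos φ cos δ sin H₀ = 1.2429×-0.67688×0.33056 + 0.73610×0.94379×0.94672 = -0.278098 + 0.657709 = 0.379611.
Q̄ = (S₀/π) × [bracket] = (1361/π) × 0.379611 = 164.45 W/m².
— Configuration B (φ=-6.4°):
cos H₀ = −tan(-6.4°) tan(-18.400°) = -0.0373, H₀ = 1.6081 rad.
Bracket: H₀ sin φ sin δ + cos φ cos δ sin H₀ = 1.6081×-0.11147×-0.31565 + 0.99377×0.94888×0.99930 = 0.056582 + 0.942308 = 0.998890.
Q̄ = (S₀/π) × [bracket] = (1361/π) × 0.998890 = 432.74 W/m².
Ratio Q̄_A / Q̄_B = 164.45 / 432.74 = 0.3800.

Q̄_A / Q̄_B ≈ 0.380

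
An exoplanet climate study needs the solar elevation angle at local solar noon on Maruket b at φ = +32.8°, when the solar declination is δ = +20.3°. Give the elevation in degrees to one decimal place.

At local noon the hour angle is zero, so the zenith angle equals |φ − δ| = |+32.8° − (+20.300°)| = 12.500°.
Elevation = 90° − 12.500° = 77.5°.

77.5°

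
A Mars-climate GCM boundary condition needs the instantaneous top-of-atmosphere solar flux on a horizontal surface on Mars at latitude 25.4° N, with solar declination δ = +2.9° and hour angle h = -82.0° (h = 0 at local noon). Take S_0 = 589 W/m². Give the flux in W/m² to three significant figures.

86.7 W/m²

cos θ_z = sin ϕ sin δ + cos ϕ cos δ cos h = 0.021701 + 0.125559 = 0.147260.
Flux = S_0 · cos θ_z = 589 × 0.147260 = 86.74 W/m².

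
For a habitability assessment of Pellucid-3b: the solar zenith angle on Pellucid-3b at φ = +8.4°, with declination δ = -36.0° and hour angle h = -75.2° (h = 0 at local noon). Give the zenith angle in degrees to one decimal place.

cos θ_z = sin φ sin δ + cos φ cos δ cos h = -0.085865 + 0.204443 = 0.118578.
θ_z = arccos(0.118578) = 83.2°.

θ_z = 83.2°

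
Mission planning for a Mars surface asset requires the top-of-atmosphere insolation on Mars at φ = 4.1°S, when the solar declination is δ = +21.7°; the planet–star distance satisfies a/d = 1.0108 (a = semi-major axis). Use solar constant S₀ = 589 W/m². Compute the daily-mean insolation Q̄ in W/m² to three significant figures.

Q̄ ≈ 170 W/m²

cos H₀ = −tan(-4.1°) tan(+21.700°) = 0.0285, H₀ = 1.5423 rad.
Bracket: H₀ sin φ sin δ + cos φ cos δ sin H₀ = 1.5423×-0.07150×0.36975 + 0.99744×0.92913×0.99959 = -0.040774 + 0.926371 = 0.885597.
Inverse-square distance factor (a/d)² = 1.0108² = 1.021717.
Q̄ = (S₀/π) × 1.021717 × [bracket] = (589/π) × 1.021717 × 0.885597 = 169.6 W/m².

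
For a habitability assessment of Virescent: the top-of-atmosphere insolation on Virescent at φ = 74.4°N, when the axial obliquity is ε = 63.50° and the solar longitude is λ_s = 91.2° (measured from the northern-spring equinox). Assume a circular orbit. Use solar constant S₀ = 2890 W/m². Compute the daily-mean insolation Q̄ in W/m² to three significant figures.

Q̄ ≈ 2.49e+03 W/m²

Solar declination: sin δ = sin ε · sin λ_s = sin 63.50° × sin 91.2° = 0.89474, so δ = +63.475°.
cos H₀ = −tan(+74.4°) tan(+63.475°) = -7.1757 ≤ −1 ⇒ polar day, H₀ = π.
Bracket: H₀ sin φ sin δ + cos φ cos δ sin H₀ = 3.1416×0.96316×0.89474 + 0.26892×0.44659×0.00000 = 2.707361 + 0.000000 = 2.707361.
Q̄ = (S₀/π) × [bracket] = (2890/π) × 2.707361 = 2491 W/m².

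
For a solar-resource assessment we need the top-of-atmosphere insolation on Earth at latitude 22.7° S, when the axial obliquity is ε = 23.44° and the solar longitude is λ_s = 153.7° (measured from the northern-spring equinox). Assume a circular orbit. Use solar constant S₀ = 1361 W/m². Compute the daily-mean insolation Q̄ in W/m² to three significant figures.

Solar declination: sin δ = sin ε · sin λ_s = sin 23.44° × sin 153.7° = 0.17625, so δ = +10.151°.
cos H₀ = −tan(-22.7°) tan(+10.151°) = 0.0749, H₀ = 1.4958 rad.
Bracket: H₀ sin φ sin δ + cos φ cos δ sin H₀ = 1.4958×-0.38591×0.17625 + 0.92254×0.98435×0.99719 = -0.101739 + 0.905550 = 0.803811.
Q̄ = (S₀/π) × [bracket] = (1361/π) × 0.803811 = 348.2 W/m².

Q̄ ≈ 348 W/m²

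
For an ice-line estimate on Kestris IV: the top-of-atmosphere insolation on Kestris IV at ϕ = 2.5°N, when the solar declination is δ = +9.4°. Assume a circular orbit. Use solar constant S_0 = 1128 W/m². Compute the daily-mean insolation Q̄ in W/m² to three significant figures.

Q̄ ≈ 358 W/m²

cos h₀ = −tan(+2.5°) tan(+9.400°) = -0.0072, h₀ = 1.5780 rad.
Bracket: h₀ sin ϕ sin δ + cos ϕ cos δ sin h₀ = 1.5780×0.04362×0.16333 + 0.99905×0.98657×0.99997 = 0.011242 + 0.985603 = 0.996845.
Q̄ = (S_0/π) × [bracket] = (1128/π) × 0.996845 = 357.9 W/m².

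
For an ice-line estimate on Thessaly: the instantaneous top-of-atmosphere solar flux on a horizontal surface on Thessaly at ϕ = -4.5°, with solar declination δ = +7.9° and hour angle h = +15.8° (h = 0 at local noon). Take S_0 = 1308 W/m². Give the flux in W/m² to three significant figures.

cos θ_z = sin ϕ sin δ + cos ϕ cos δ cos h = -0.010784 + 0.950148 = 0.939364.
Flux = S_0 · cos θ_z = 1308 × 0.939364 = 1229 W/m².

1.23e+03 W/m²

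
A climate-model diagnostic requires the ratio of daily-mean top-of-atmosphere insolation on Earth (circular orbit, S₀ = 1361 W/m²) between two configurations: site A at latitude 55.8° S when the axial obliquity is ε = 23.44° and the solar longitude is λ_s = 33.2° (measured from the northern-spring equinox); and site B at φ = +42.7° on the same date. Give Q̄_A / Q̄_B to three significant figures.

Q̄_A / Q̄_B ≈ 0.306

— Configuration A (φ=-55.8°):
Solar declination: sin δ = sin ε · sin λ_s = sin 23.44° × sin 33.2° = 0.21781, so δ = +12.581°.
cos H₀ = −tan(-55.8°) tan(+12.581°) = 0.3284, H₀ = 1.2362 rad.
Bracket: H₀ sin φ sin δ + cos φ cos δ sin H₀ = 1.2362×-0.82708×0.21781 + 0.56208×0.97599×0.94454 = -0.222697 + 0.518160 = 0.295463.
Q̄ = (S₀/π) × [bracket] = (1361/π) × 0.295463 = 128.00 W/m².
— Configuration B (φ=+42.7°):
cos H₀ = −tan(+42.7°) tan(+12.581°) = -0.2059, H₀ = 1.7782 rad.
Bracket: H₀ sin φ sin δ + cos φ cos δ sin H₀ = 1.7782×0.67816×0.21781 + 0.73491×0.97599×0.97857 = 0.262658 + 0.701894 = 0.964552.
Q̄ = (S₀/π) × [bracket] = (1361/π) × 0.964552 = 417.86 W/m².
Ratio Q̄_A / Q̄_B = 128.00 / 417.86 = 0.3063.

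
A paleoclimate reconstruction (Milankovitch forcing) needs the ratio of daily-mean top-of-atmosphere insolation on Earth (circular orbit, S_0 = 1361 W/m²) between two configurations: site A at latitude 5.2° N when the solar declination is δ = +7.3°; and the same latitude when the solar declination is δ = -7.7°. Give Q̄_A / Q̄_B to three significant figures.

— Configuration A (ϕ=+5.2°):
cos h₀ = −tan(+5.2°) tan(+7.300°) = -0.0117, h₀ = 1.5825 rad.
Bracket: h₀ sin ϕ sin δ + cos ϕ cos δ sin h₀ = 1.5825×0.09063×0.12706 + 0.99588×0.99189×0.99993 = 0.018223 + 0.987734 = 1.005957.
Q̄ = (S_0/π) × [bracket] = (1361/π) × 1.005957 = 435.80 W/m².
— Configuration B (ϕ=+5.2°):
cos h₀ = −tan(+5.2°) tan(-7.700°) = 0.0123, h₀ = 1.5585 rad.
Bracket: h₀ sin ϕ sin δ + cos ϕ cos δ sin h₀ = 1.5585×0.09063×-0.13399 + 0.99588×0.99098×0.99992 = -0.018926 + 0.986818 = 0.967892.
Q̄ = (S_0/π) × [bracket] = (1361/π) × 0.967892 = 419.31 W/m².
Ratio Q̄_A / Q̄_B = 435.80 / 419.31 = 1.039.

Q̄_A / Q̄_B ≈ 1.04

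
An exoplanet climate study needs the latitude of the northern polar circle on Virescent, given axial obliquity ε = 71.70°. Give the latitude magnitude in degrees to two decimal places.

18.30°

The polar circle is the lowest latitude that experiences at least one full rotation of continuous daylight at the northern-summer solstice; it lies at |φ| = 90° − ε = 90° − 71.70° = 18.30°.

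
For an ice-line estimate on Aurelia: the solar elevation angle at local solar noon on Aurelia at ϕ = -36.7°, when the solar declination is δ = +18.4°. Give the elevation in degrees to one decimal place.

At local noon the hour angle is zero, so the zenith angle equals |ϕ − δ| = |-36.7° − (+18.400°)| = 55.100°.
Elevation = 90° − 55.100° = 34.9°.

34.9°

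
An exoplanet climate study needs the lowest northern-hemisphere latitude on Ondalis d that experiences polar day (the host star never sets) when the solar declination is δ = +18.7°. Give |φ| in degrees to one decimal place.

Polar day requires cos H₀ = −tan φ tan δ ≤ −1, i.e. tan φ tan δ ≥ 1.
The boundary is |tan φ| · |tan δ| = 1, so |φ| = 90° − |δ| = 90° − 18.7° = 71.3° in the northern hemisphere.

|φ| = 71.3°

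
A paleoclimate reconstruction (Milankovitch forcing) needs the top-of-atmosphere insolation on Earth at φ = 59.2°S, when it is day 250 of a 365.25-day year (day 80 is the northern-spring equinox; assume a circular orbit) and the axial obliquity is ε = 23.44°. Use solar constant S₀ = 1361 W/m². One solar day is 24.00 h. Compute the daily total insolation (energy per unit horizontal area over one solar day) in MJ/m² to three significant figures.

Solar longitude: λ_s = 360° × (250 − 80)/365.25 = 167.556°.
sin δ = sin 23.44° × sin 167.556° = 0.08571, so δ = +4.917°.
cos H₀ = −tan(-59.2°) tan(+4.917°) = 0.1443, H₀ = 1.4260 rad.
Bracket: H₀ sin φ sin δ + cos φ cos δ sin H₀ = 1.4260×-0.85896×0.08571 + 0.51204×0.99632×0.98953 = -0.104984 + 0.504814 = 0.399830.
Q̄ = (S₀/π) × [bracket] = (1361/π) × 0.399830 = 173.21 W/m².
Daily total = Q̄ × 24.00 h × 3600 s/h = 173.21 × 24.00 × 3600 / 10⁶ = 14.97 MJ/m².

15.0 MJ/m²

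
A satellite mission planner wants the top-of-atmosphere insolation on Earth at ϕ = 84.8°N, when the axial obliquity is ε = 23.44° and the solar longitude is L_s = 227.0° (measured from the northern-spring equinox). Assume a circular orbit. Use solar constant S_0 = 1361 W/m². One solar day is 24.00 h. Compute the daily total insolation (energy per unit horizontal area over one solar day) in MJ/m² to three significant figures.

0.00 MJ/m²

Solar declination: sin δ = sin ε · sin L_s = sin 23.44° × sin 227.0° = -0.29092, so δ = -16.913°.
cos h₀ = −tan(+84.8°) tan(-16.913°) = 3.3412 ≥ 1 ⇒ polar night, h₀ = 0 and Q̄ = 0.
Daily total = Q̄ × 24.00 h × 3600 s/h = 0.00 MJ/m².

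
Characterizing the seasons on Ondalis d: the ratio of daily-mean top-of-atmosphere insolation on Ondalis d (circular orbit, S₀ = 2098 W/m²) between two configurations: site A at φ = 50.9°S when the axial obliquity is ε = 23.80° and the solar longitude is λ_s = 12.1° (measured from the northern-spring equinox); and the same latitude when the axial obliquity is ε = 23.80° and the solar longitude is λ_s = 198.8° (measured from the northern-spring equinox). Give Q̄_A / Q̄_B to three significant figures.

— Configuration A (φ=-50.9°):
Solar declination: sin δ = sin ε · sin λ_s = sin 23.80° × sin 12.1° = 0.08459, so δ = +4.852°.
cos H₀ = −tan(-50.9°) tan(+4.852°) = 0.1045, H₀ = 1.4661 rad.
Bracket: H₀ sin φ sin δ + cos φ cos δ sin H₀ = 1.4661×-0.77605×0.08459 + 0.63068×0.99642×0.99453 = -0.096244 + 0.624985 = 0.528741.
Q̄ = (S₀/π) × [bracket] = (2098/π) × 0.528741 = 353.10 W/m².
— Configuration B (φ=-50.9°):
Solar declination: sin δ = sin ε · sin λ_s = sin 23.80° × sin 198.8° = -0.13005, so δ = -7.472°.
cos H₀ = −tan(-50.9°) tan(-7.472°) = -0.1614, H₀ = 1.7329 rad.
Bracket: H₀ sin φ sin δ + cos φ cos δ sin H₀ = 1.7329×-0.77605×-0.13005 + 0.63068×0.99151×0.98689 = 0.174893 + 0.617128 = 0.792021.
Q̄ = (S₀/π) × [bracket] = (2098/π) × 0.792021 = 528.92 W/m².
Ratio Q̄_A / Q̄_B = 353.10 / 528.92 = 0.6676.

Q̄_A / Q̄_B ≈ 0.668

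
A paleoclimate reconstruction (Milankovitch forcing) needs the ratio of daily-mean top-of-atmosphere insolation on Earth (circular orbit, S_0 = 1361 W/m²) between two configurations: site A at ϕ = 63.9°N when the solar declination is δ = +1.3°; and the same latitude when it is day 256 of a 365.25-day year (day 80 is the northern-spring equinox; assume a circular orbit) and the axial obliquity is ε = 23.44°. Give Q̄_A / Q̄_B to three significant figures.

Q̄_A / Q̄_B ≈ 0.935

— Configuration A (ϕ=+63.9°):
cos h₀ = −tan(+63.9°) tan(+1.300°) = -0.0463, h₀ = 1.6171 rad.
Bracket: h₀ sin ϕ sin δ + cos ϕ cos δ sin h₀ = 1.6171×0.89803×0.02269 + 0.43994×0.99974×0.99893 = 0.032951 + 0.439355 = 0.472306.
Q̄ = (S_0/π) × [bracket] = (1361/π) × 0.472306 = 204.61 W/m².
— Configuration B (ϕ=+63.9°):
Solar longitude: L_s = 360° × (256 − 80)/365.25 = 173.470°.
sin δ = sin 23.44° × sin 173.470° = 0.04524, so δ = +2.593°.
cos h₀ = −tan(+63.9°) tan(+2.593°) = -0.0924, h₀ = 1.6634 rad.
Bracket: h₀ sin ϕ sin δ + cos ϕ cos δ sin h₀ = 1.6634×0.89803×0.04524 + 0.43994×0.99898×0.99572 = 0.067579 + 0.437610 = 0.505189.
Q̄ = (S_0/π) × [bracket] = (1361/π) × 0.505189 = 218.86 W/m².
Ratio Q̄_A / Q̄_B = 204.61 / 218.86 = 0.9349.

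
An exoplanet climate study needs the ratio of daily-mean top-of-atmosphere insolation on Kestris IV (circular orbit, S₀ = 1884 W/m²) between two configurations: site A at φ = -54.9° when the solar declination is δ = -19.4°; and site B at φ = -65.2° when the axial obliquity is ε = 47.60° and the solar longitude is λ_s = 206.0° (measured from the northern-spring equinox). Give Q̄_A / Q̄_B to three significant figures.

Q̄_A / Q̄_B ≈ 1.07

— Configuration A (φ=-54.9°):
cos H₀ = −tan(-54.9°) tan(-19.400°) = -0.5011, H₀ = 2.0956 rad.
Bracket: H₀ sin φ sin δ + cos φ cos δ sin H₀ = 2.0956×-0.81815×-0.33216 + 0.57501×0.94322×0.86541 = 0.569493 + 0.469365 = 1.038858.
Q̄ = (S₀/π) × [bracket] = (1884/π) × 1.038858 = 623.00 W/m².
— Configuration B (φ=-65.2°):
Solar declination: sin δ = sin ε · sin λ_s = sin 47.60° × sin 206.0° = -0.32372, so δ = -18.888°.
cos H₀ = −tan(-65.2°) tan(-18.888°) = -0.7405, H₀ = 2.4046 rad.
Bracket: H₀ sin φ sin δ + cos φ cos δ sin H₀ = 2.4046×-0.90778×-0.32372 + 0.41945×0.94615×0.67210 = 0.706631 + 0.266731 = 0.973362.
Q̄ = (S₀/π) × [bracket] = (1884/π) × 0.973362 = 583.72 W/m².
Ratio Q̄_A / Q̄_B = 623.00 / 583.72 = 1.067.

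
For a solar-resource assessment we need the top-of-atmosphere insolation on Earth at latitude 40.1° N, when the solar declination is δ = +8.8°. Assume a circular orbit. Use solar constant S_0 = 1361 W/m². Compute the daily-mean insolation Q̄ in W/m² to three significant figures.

Q̄ ≈ 397 W/m²

cos h₀ = −tan(+40.1°) tan(+8.800°) = -0.1304, h₀ = 1.7015 rad.
Bracket: h₀ sin ϕ sin δ + cos ϕ cos δ sin h₀ = 1.7015×0.64412×0.15299 + 0.76492×0.98823×0.99147 = 0.167672 + 0.749469 = 0.917141.
Q̄ = (S_0/π) × [bracket] = (1361/π) × 0.917141 = 397.3 W/m².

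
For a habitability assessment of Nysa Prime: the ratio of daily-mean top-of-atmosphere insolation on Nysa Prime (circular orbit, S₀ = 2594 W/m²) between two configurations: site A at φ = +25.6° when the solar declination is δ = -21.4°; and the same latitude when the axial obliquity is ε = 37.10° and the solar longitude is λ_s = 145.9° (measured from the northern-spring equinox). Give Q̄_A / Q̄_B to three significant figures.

Q̄_A / Q̄_B ≈ 0.556

— Configuration A (φ=+25.6°):
cos H₀ = −tan(+25.6°) tan(-21.400°) = 0.1878, H₀ = 1.3819 rad.
Bracket: H₀ sin φ sin δ + cos φ cos δ sin H₀ = 1.3819×0.43209×-0.36488 + 0.90183×0.93106×0.98221 = -0.217872 + 0.824720 = 0.606848.
Q̄ = (S₀/π) × [bracket] = (2594/π) × 0.606848 = 501.07 W/m².
— Configuration B (φ=+25.6°):
Solar declination: sin δ = sin ε · sin λ_s = sin 37.10° × sin 145.9° = 0.33818, so δ = +19.766°.
cos H₀ = −tan(+25.6°) tan(+19.766°) = -0.1722, H₀ = 1.7438 rad.
Bracket: H₀ sin φ sin δ + cos φ cos δ sin H₀ = 1.7438×0.43209×0.33818 + 0.90183×0.94108×0.98507 = 0.254811 + 0.836023 = 1.090834.
Q̄ = (S₀/π) × [bracket] = (2594/π) × 1.090834 = 900.70 W/m².
Ratio Q̄_A / Q̄_B = 501.07 / 900.70 = 0.5563.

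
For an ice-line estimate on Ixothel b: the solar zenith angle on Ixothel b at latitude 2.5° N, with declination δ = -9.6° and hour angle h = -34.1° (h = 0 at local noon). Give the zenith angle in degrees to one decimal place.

θ_z = 36.1°

cos θ_z = sin ϕ sin δ + cos ϕ cos δ cos h = -0.007274 + 0.815687 = 0.808413.
θ_z = arccos(0.808413) = 36.1°.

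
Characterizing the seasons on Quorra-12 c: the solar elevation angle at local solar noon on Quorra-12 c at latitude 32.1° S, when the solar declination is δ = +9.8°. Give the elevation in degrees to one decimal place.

At local noon the hour angle is zero, so the zenith angle equals |ϕ − δ| = |-32.1° − (+9.800°)| = 41.900°.
Elevation = 90° − 41.900° = 48.1°.

48.1°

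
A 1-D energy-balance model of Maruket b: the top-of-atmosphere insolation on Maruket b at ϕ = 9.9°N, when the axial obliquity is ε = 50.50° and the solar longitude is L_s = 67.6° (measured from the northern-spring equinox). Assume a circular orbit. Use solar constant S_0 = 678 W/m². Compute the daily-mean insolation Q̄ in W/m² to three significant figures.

Solar declination: sin δ = sin ε · sin L_s = sin 50.50° × sin 67.6° = 0.71340, so δ = +45.512°.
cos h₀ = −tan(+9.9°) tan(+45.512°) = -0.1777, h₀ = 1.7494 rad.
Bracket: h₀ sin ϕ sin δ + cos ϕ cos δ sin h₀ = 1.7494×0.17193×0.71340 + 0.98511×0.70075×0.98409 = 0.214572 + 0.679333 = 0.893905.
Q̄ = (S_0/π) × [bracket] = (678/π) × 0.893905 = 192.9 W/m².

Q̄ ≈ 193 W/m²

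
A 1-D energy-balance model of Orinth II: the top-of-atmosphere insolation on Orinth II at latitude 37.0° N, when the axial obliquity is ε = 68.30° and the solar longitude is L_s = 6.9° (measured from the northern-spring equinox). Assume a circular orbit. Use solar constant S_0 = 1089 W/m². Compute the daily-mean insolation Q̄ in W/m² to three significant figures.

Solar declination: sin δ = sin ε · sin L_s = sin 68.30° × sin 6.9° = 0.11162, so δ = +6.409°.
cos h₀ = −tan(+37.0°) tan(+6.409°) = -0.0846, h₀ = 1.6555 rad.
Bracket: h₀ sin ϕ sin δ + cos ϕ cos δ sin h₀ = 1.6555×0.60182×0.11162 + 0.79864×0.99375×0.99641 = 0.111208 + 0.790799 = 0.902007.
Q̄ = (S_0/π) × [bracket] = (1089/π) × 0.902007 = 312.7 W/m².

Q̄ ≈ 313 W/m²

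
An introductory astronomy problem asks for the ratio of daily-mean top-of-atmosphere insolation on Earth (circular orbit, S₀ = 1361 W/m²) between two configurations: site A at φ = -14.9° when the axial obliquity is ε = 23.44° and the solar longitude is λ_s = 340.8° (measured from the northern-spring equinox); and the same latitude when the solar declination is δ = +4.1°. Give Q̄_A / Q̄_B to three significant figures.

— Configuration A (φ=-14.9°):
Solar declination: sin δ = sin ε · sin λ_s = sin 23.44° × sin 340.8° = -0.13082, so δ = -7.517°.
cos H₀ = −tan(-14.9°) tan(-7.517°) = -0.0351, H₀ = 1.6059 rad.
Bracket: H₀ sin φ sin δ + cos φ cos δ sin H₀ = 1.6059×-0.25713×-0.13082 + 0.96638×0.99141×0.99938 = 0.054019 + 0.957485 = 1.011504.
Q̄ = (S₀/π) × [bracket] = (1361/π) × 1.011504 = 438.20 W/m².
— Configuration B (φ=-14.9°):
cos H₀ = −tan(-14.9°) tan(+4.100°) = 0.0191, H₀ = 1.5517 rad.
Bracket: H₀ sin φ sin δ + cos φ cos δ sin H₀ = 1.5517×-0.25713×0.07150 + 0.96638×0.99744×0.99982 = -0.028528 + 0.963733 = 0.935205.
Q̄ = (S₀/π) × [bracket] = (1361/π) × 0.935205 = 405.15 W/m².
Ratio Q̄_A / Q̄_B = 438.20 / 405.15 = 1.082.

Q̄_A / Q̄_B ≈ 1.08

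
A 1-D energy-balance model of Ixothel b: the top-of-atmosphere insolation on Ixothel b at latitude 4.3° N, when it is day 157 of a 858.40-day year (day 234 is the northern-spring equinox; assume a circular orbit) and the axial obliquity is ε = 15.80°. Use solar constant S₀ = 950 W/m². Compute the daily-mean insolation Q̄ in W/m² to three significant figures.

Q̄ ≈ 293 W/m²

Solar longitude: λ_s = 360° × (157 − 234)/858.40 = -32.293°, i.e. -32.293° + 360° = 327.707°.
sin δ = sin 15.80° × sin 327.707° = -0.14546, so δ = -8.364°.
cos H₀ = −tan(+4.3°) tan(-8.364°) = 0.0111, H₀ = 1.5597 rad.
Bracket: H₀ sin φ sin δ + cos φ cos δ sin H₀ = 1.5597×0.07498×-0.14546 + 0.99719×0.98936×0.99994 = -0.017011 + 0.986521 = 0.969510.
Q̄ = (S₀/π) × [bracket] = (950/π) × 0.969510 = 293.2 W/m².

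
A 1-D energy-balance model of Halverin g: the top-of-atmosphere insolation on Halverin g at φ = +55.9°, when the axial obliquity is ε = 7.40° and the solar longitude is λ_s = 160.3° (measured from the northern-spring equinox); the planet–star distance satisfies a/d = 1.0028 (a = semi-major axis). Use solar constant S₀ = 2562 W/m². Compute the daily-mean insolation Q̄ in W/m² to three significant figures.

Solar declination: sin δ = sin ε · sin λ_s = sin 7.40° × sin 160.3° = 0.04342, so δ = +2.488°.
cos H₀ = −tan(+55.9°) tan(+2.488°) = -0.0642, H₀ = 1.6350 rad.
Bracket: H₀ sin φ sin δ + cos φ cos δ sin H₀ = 1.6350×0.82806×0.04342 + 0.56064×0.99906×0.99794 = 0.058785 + 0.558959 = 0.617744.
Inverse-square distance factor (a/d)² = 1.0028² = 1.005608.
Q̄ = (S₀/π) × 1.005608 × [bracket] = (2562/π) × 1.005608 × 0.617744 = 506.6 W/m².

Q̄ ≈ 507 W/m²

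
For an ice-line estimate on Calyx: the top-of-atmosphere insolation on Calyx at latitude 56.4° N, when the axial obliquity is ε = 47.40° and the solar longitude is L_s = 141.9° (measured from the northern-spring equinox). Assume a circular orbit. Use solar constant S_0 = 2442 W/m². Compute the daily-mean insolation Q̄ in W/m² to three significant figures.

Q̄ ≈ 965 W/m²

Solar declination: sin δ = sin ε · sin L_s = sin 47.40° × sin 141.9° = 0.45420, so δ = +27.013°.
cos h₀ = −tan(+56.4°) tan(+27.013°) = -0.7673, h₀ = 2.4455 rad.
Bracket: h₀ sin ϕ sin δ + cos ϕ cos δ sin h₀ = 2.4455×0.83292×0.45420 + 0.55339×0.89090×0.64124 = 0.925163 + 0.316141 = 1.241304.
Q̄ = (S_0/π) × [bracket] = (2442/π) × 1.241304 = 964.9 W/m².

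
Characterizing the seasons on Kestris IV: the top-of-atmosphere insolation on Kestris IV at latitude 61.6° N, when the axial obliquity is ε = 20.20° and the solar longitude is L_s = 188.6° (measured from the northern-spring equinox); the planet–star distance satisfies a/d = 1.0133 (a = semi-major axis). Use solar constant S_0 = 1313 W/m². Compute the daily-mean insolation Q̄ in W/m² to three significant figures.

Q̄ ≈ 174 W/m²

Solar declination: sin δ = sin ε · sin L_s = sin 20.20° × sin 188.6° = -0.05163, so δ = -2.960°.
cos h₀ = −tan(+61.6°) tan(-2.960°) = 0.0956, h₀ = 1.4750 rad.
Bracket: h₀ sin ϕ sin δ + cos ϕ cos δ sin h₀ = 1.4750×0.87965×-0.05163 + 0.47562×0.99867×0.99542 = -0.066989 + 0.472812 = 0.405823.
Inverse-square distance factor (a/d)² = 1.0133² = 1.026777.
Q̄ = (S_0/π) × 1.026777 × [bracket] = (1313/π) × 1.026777 × 0.405823 = 174.2 W/m².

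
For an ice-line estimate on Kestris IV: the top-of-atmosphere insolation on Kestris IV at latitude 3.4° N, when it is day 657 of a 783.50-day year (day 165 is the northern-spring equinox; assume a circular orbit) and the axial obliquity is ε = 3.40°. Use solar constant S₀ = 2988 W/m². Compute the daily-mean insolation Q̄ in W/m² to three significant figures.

Q̄ ≈ 945 W/m²

Solar longitude: λ_s = 360° × (657 − 165)/783.50 = 226.063°.
sin δ = sin 3.40° × sin 226.063° = -0.04271, so δ = -2.448°.
cos H₀ = −tan(+3.4°) tan(-2.448°) = 0.0025, H₀ = 1.5683 rad.
Bracket: H₀ sin φ sin δ + cos φ cos δ sin H₀ = 1.5683×0.05931×-0.04271 + 0.99824×0.99909×1.00000 = -0.003973 + 0.997332 = 0.993359.
Q̄ = (S₀/π) × [bracket] = (2988/π) × 0.993359 = 944.8 W/m².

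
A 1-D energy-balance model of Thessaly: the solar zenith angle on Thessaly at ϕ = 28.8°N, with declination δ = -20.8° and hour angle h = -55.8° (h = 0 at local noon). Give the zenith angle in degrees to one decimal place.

θ_z = 73.2°

cos θ_z = sin ϕ sin δ + cos ϕ cos δ cos h = -0.171074 + 0.460455 = 0.289381.
θ_z = arccos(0.289381) = 73.2°.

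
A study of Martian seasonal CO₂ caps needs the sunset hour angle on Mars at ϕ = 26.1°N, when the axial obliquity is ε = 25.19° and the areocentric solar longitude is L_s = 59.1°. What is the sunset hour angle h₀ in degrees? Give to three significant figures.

h₀ = 101°

sin δ = sin 25.19° × sin 59.1° = 0.36521, so δ = +21.421°.
cos h₀ = −tan ϕ · tan δ = −tan(+26.1°) × tan(+21.421°) = -0.1922, so h₀ = 1.7642 rad = 101.08°.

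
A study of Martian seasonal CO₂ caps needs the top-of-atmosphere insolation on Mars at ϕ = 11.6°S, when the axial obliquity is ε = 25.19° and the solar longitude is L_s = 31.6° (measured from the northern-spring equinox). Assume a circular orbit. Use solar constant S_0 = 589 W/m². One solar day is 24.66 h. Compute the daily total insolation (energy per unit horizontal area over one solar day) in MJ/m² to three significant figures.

14.7 MJ/m²

Solar declination: sin δ = sin ε · sin L_s = sin 25.19° × sin 31.6° = 0.22302, so δ = +12.886°.
cos h₀ = −tan(-11.6°) tan(+12.886°) = 0.0470, h₀ = 1.5238 rad.
Bracket: h₀ sin ϕ sin δ + cos ϕ cos δ sin h₀ = 1.5238×-0.20108×0.22302 + 0.97958×0.97481×0.99890 = -0.068335 + 0.953854 = 0.885519.
Q̄ = (S_0/π) × [bracket] = (589/π) × 0.885519 = 166.02 W/m².
Daily total = Q̄ × 24.66 h × 3600 s/h = 166.02 × 24.66 × 3600 / 10⁶ = 14.74 MJ/m².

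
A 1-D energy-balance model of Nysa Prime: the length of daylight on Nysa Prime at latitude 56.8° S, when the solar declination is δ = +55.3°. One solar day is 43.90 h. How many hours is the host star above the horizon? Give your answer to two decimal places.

0.00 h

cos h₀ = −tan ϕ · tan δ = 2.2069 ≥ 1, so the host star never rises (polar night) and h₀ = 0.
Daylight = 2h₀/(2π) × 43.90 h = (0.0000/π) × 43.90 = 0.00 h.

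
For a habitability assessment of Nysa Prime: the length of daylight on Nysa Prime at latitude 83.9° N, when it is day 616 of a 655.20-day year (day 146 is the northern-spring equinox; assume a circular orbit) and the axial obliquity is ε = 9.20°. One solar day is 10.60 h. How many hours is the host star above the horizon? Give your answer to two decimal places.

0.00 h

Solar longitude: L_s = 360° × (616 − 146)/655.20 = 258.242°.
sin δ = sin 9.20° × sin 258.242° = -0.15653, so δ = -9.005°.
cos h₀ = −tan ϕ · tan δ = 1.4829 ≥ 1, so the host star never rises (polar night) and h₀ = 0.
Daylight = 2h₀/(2π) × 10.60 h = (0.0000/π) × 10.60 = 0.00 h.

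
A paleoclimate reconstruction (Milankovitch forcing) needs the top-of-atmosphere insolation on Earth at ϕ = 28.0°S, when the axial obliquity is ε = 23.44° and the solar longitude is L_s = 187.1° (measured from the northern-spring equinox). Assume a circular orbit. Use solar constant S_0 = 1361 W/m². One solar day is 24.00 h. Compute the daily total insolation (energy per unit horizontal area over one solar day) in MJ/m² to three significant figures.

34.4 MJ/m²

Solar declination: sin δ = sin ε · sin L_s = sin 23.44° × sin 187.1° = -0.04917, so δ = -2.818°.
cos h₀ = −tan(-28.0°) tan(-2.818°) = -0.0262, h₀ = 1.5970 rad.
Bracket: h₀ sin ϕ sin δ + cos ϕ cos δ sin h₀ = 1.5970×-0.46947×-0.04917 + 0.88295×0.99879×0.99966 = 0.036865 + 0.881582 = 0.918447.
Q̄ = (S_0/π) × [bracket] = (1361/π) × 0.918447 = 397.89 W/m².
Daily total = Q̄ × 24.00 h × 3600 s/h = 397.89 × 24.00 × 3600 / 10⁶ = 34.38 MJ/m².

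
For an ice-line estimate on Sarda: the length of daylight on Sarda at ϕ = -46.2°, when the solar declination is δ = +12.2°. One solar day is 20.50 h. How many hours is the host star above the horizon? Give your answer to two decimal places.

8.77 h

cos h₀ = −tan ϕ · tan δ = −tan(-46.2°) × tan(+12.200°) = 0.2255, so h₀ = 1.3434 rad = 76.97°.
Daylight = 2h₀/(2π) × 20.50 h = (1.3434/π) × 20.50 = 8.77 h.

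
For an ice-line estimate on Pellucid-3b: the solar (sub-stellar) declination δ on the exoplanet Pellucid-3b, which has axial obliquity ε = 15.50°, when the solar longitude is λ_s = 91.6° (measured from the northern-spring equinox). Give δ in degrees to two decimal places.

sin δ = sin ε · sin λ_s = sin 15.50° × sin 91.6° = 0.267134.
δ = arcsin(0.267134) = +15.49°.

δ = +15.49°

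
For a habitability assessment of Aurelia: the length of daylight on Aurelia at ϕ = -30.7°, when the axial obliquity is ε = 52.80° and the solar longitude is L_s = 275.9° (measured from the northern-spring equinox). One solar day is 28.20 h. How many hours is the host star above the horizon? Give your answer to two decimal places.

22.00 h

Solar declination: sin δ = sin ε · sin L_s = sin 52.80° × sin 275.9° = -0.79231, so δ = -52.402°.
cos h₀ = −tan ϕ · tan δ = −tan(-30.7°) × tan(-52.402°) = -0.7711, so h₀ = 2.4513 rad = 140.45°.
Daylight = 2h₀/(2π) × 28.20 h = (2.4513/π) × 28.20 = 22.00 h.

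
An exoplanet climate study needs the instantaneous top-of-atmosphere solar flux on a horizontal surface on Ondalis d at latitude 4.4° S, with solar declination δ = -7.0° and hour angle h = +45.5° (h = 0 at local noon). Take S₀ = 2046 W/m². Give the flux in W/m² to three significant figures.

cos θ_z = sin φ sin δ + cos φ cos δ cos h = 0.009350 + 0.693634 = 0.702984.
Flux = S₀ · cos θ_z = 2046 × 0.702984 = 1438 W/m².

1.44e+03 W/m²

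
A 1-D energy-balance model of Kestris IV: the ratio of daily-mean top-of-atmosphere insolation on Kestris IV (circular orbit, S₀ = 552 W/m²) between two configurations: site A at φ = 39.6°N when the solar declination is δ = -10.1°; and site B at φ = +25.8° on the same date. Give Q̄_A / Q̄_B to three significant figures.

— Configuration A (φ=+39.6°):
cos H₀ = −tan(+39.6°) tan(-10.100°) = 0.1474, H₀ = 1.4229 rad.
Bracket: H₀ sin φ sin δ + cos φ cos δ sin H₀ = 1.4229×0.63742×-0.17537 + 0.77051×0.98450×0.98908 = -0.159058 + 0.750284 = 0.591226.
Q̄ = (S₀/π) × [bracket] = (552/π) × 0.591226 = 103.88 W/m².
— Configuration B (φ=+25.8°):
cos H₀ = −tan(+25.8°) tan(-10.100°) = 0.0861, H₀ = 1.4846 rad.
Bracket: H₀ sin φ sin δ + cos φ cos δ sin H₀ = 1.4846×0.43523×-0.17537 + 0.90032×0.98450×0.99629 = -0.113314 + 0.883077 = 0.769763.
Q̄ = (S₀/π) × [bracket] = (552/π) × 0.769763 = 135.25 W/m².
Ratio Q̄_A / Q̄_B = 103.88 / 135.25 = 0.7681.

Q̄_A / Q̄_B ≈ 0.768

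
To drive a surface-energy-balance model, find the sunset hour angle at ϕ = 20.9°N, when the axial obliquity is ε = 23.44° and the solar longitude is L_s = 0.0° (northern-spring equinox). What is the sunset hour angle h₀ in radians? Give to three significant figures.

Solar declination: sin δ = sin ε · sin L_s = sin 23.44° × sin 0.0° = 0.00000, so δ = +0.000°.
cos h₀ = −tan ϕ · tan δ = −tan(+20.9°) × tan(+0.000°) = -0.0000, so h₀ = 1.5708 rad = 90.00°.

h₀ = 1.57 rad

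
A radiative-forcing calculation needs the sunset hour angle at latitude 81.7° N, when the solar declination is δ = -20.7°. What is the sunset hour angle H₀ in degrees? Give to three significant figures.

H₀ = 0.00°

cos H₀ = −tan φ · tan δ = 2.5902 ≥ 1, so the Sun never rises (polar night) and H₀ = 0.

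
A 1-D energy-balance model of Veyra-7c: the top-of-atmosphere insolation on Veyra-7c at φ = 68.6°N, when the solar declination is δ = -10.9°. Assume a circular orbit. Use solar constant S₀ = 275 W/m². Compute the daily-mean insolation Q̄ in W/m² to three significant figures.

cos H₀ = −tan(+68.6°) tan(-10.900°) = 0.4914, H₀ = 1.0571 rad.
Bracket: H₀ sin φ sin δ + cos φ cos δ sin H₀ = 1.0571×0.93106×-0.18910 + 0.36488×0.98196×0.87095 = -0.186117 + 0.312059 = 0.125942.
Q̄ = (S₀/π) × [bracket] = (275/π) × 0.125942 = 11.02 W/m².

Q̄ ≈ 11.0 W/m²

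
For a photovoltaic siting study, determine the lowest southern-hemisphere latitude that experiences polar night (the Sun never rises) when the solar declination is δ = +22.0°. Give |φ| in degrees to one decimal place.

|φ| = 68.0°

Polar night requires cos H₀ = −tan φ tan δ ≥ 1, i.e. tan φ tan δ ≤ −1.
The boundary is |tan φ| · |tan δ| = 1, so |φ| = 90° − |δ| = 90° − 22.0° = 68.0° in the southern hemisphere.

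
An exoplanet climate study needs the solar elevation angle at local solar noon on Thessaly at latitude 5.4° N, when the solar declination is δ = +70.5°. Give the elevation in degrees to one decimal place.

At local noon the hour angle is zero, so the zenith angle equals |ϕ − δ| = |+5.4° − (+70.500°)| = 65.100°.
Elevation = 90° − 65.100° = 24.9°.

24.9°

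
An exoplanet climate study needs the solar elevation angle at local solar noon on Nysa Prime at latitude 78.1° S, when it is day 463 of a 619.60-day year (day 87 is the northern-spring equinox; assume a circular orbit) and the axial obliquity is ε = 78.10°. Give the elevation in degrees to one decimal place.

Solar longitude: λ_s = 360° × (463 − 87)/619.60 = 218.464°.
sin δ = sin 78.10° × sin 218.464° = -0.60865, so δ = -37.492°.
At local noon the hour angle is zero, so the zenith angle equals |φ − δ| = |-78.1° − (-37.492°)| = 40.608°.
Elevation = 90° − 40.608° = 49.4°.

49.4°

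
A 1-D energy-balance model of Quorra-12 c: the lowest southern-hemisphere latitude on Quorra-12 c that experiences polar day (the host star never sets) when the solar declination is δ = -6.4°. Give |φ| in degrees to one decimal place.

|φ| = 83.6°

Polar day requires cos H₀ = −tan φ tan δ ≤ −1, i.e. tan φ tan δ ≥ 1.
The boundary is |tan φ| · |tan δ| = 1, so |φ| = 90° − |δ| = 90° − 6.4° = 83.6° in the southern hemisphere.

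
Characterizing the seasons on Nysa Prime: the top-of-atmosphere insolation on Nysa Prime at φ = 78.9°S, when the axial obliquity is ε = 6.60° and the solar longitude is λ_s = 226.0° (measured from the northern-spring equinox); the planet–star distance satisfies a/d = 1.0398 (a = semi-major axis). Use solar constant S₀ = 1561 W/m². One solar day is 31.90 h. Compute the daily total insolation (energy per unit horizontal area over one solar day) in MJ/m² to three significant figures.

Solar declination: sin δ = sin ε · sin λ_s = sin 6.60° × sin 226.0° = -0.08268, so δ = -4.743°.
cos H₀ = −tan(-78.9°) tan(-4.743°) = -0.4229, H₀ = 2.0074 rad.
Bracket: H₀ sin φ sin δ + cos φ cos δ sin H₀ = 2.0074×-0.98129×-0.08268 + 0.19252×0.99658×0.90619 = 0.162866 + 0.173863 = 0.336729.
Inverse-square distance factor (a/d)² = 1.0398² = 1.081184.
Q̄ = (S₀/π) × 1.081184 × [bracket] = (1561/π) × 1.081184 × 0.336729 = 180.90 W/m².
Daily total = Q̄ × 31.90 h × 3600 s/h = 180.90 × 31.90 × 3600 / 10⁶ = 20.77 MJ/m².

20.8 MJ/m²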